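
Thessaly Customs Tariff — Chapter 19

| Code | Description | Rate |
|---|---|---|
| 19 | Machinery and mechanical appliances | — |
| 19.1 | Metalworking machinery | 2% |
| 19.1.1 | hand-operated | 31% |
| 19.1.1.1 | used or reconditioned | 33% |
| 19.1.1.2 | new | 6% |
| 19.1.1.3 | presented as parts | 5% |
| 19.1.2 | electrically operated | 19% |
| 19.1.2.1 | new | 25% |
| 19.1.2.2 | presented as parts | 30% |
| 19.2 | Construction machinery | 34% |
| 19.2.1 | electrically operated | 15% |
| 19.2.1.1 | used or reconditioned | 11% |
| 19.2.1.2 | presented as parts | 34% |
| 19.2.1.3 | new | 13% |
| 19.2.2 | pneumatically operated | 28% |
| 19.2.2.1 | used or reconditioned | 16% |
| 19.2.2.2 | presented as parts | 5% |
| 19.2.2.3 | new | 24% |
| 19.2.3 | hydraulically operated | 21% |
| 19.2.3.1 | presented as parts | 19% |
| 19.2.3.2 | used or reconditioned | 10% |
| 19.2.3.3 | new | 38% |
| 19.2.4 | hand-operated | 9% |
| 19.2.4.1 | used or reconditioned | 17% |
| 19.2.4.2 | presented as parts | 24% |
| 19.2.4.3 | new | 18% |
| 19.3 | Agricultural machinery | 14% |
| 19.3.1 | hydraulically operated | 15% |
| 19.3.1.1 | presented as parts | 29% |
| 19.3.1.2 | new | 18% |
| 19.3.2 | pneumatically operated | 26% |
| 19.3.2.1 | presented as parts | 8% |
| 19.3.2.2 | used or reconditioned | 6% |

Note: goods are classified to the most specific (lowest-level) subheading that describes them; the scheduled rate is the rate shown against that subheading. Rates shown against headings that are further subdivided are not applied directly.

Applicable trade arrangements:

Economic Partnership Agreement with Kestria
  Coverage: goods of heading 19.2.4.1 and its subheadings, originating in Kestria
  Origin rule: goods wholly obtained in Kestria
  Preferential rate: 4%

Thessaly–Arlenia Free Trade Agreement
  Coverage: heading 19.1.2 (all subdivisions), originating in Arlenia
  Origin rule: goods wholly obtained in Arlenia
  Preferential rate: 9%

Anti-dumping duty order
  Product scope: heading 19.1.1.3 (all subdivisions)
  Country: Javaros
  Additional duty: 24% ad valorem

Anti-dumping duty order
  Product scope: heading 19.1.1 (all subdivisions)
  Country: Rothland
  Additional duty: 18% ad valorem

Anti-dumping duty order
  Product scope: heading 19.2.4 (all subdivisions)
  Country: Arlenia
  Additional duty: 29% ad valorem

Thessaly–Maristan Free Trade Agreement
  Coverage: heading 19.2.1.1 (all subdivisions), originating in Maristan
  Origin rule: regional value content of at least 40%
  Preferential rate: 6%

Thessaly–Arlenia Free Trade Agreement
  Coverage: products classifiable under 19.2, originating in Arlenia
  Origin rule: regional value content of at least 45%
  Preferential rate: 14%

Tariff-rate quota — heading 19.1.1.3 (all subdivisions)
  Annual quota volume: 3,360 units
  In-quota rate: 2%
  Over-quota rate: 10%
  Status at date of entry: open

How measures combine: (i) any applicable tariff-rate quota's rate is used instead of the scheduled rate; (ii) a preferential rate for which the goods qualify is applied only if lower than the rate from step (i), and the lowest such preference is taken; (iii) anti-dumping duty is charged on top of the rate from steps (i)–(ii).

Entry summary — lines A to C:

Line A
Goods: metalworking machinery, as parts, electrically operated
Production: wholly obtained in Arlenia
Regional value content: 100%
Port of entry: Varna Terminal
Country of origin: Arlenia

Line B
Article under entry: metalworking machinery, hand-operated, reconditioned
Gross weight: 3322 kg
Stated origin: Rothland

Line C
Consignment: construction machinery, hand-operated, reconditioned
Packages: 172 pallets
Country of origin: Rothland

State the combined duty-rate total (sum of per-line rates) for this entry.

Line A: metalworking → 19.1; electrically operated → 19.1.2; as parts → 19.1.2.2. Scheduled 30%. Arlenia agreement on 19.1.2: wholly obtained → 9% available; Arlenia agreement on 19.2: 19.1.2.2 not covered; preferential 9%. → 9%.
Line B: metalworking → 19.1; hand-operated → 19.1.1; reconditioned → 19.1.1.1. Scheduled 33%. anti-dumping (Rothland, 19.1.1): +18%; total 33% + 18% = 51%. → 51%.
Line C: construction → 19.2; hand-operated → 19.2.4; reconditioned → 19.2.4.1. Scheduled 17%. No special measure applies. → 17%.
Sum: 9% + 51% + 17% = 77%.

77%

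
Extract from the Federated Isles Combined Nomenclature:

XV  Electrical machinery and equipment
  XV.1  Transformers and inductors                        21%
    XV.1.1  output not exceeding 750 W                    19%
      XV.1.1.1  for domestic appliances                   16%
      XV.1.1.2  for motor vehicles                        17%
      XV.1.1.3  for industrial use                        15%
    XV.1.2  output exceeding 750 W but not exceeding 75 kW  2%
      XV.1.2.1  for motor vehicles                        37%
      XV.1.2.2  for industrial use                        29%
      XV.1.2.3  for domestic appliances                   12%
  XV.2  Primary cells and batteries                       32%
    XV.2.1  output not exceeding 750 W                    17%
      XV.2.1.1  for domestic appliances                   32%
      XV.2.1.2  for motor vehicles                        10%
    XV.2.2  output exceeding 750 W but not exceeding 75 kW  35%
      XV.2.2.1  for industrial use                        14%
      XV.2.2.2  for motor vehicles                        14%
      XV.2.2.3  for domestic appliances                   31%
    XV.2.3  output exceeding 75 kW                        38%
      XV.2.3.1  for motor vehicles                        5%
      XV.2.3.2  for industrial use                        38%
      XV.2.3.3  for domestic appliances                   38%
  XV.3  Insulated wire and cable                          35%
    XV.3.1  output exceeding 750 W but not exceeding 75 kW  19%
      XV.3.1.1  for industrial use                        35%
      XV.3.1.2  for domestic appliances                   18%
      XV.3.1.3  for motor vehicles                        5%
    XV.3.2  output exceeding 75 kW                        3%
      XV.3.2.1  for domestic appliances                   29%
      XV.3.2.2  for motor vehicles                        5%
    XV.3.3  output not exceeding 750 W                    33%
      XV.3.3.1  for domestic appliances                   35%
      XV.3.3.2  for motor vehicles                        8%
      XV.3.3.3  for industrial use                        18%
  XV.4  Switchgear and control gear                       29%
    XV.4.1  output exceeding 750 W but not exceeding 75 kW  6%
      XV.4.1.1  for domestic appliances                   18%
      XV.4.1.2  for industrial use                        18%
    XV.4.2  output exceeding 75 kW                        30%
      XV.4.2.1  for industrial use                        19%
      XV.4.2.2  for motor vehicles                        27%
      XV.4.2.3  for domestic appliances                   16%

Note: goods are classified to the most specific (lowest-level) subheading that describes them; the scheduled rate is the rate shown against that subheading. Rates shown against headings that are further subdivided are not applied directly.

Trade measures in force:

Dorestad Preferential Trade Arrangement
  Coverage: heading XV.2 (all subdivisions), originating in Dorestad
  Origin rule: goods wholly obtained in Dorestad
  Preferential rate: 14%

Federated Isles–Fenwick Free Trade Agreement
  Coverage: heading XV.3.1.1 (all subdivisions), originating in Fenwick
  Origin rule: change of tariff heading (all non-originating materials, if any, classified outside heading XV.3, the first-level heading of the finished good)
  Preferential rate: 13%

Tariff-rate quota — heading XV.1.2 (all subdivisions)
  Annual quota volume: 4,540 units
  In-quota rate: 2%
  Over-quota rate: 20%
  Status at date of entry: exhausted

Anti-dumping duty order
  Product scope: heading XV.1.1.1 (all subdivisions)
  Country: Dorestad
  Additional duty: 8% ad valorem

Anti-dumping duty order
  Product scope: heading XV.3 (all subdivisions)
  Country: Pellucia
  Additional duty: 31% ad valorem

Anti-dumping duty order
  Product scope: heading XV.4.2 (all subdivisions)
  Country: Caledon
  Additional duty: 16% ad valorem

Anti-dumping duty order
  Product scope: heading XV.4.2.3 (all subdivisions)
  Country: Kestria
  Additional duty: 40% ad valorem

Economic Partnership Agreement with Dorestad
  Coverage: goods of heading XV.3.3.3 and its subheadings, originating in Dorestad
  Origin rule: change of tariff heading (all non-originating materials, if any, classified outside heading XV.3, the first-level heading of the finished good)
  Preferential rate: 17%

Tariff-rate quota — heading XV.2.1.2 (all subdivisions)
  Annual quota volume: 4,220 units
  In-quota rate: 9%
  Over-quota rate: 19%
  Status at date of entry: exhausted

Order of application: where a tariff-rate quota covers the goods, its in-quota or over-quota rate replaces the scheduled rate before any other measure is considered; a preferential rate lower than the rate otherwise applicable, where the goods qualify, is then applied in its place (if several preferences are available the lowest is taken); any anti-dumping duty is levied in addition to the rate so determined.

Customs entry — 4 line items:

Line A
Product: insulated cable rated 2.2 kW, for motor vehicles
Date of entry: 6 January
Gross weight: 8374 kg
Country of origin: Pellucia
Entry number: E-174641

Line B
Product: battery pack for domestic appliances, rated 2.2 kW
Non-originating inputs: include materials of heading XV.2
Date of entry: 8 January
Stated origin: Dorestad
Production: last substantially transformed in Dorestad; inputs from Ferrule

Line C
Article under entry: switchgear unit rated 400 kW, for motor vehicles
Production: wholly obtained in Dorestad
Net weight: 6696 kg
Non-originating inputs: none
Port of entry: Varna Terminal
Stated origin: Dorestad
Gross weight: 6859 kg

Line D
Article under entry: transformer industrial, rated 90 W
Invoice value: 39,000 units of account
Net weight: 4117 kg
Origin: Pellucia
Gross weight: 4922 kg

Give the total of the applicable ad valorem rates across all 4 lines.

Line A: insulated cable → XV.3; rated 2.2 kW → XV.3.1; for motor vehicles → XV.3.1.3. Scheduled 5%. anti-dumping (Pellucia, XV.3): +31%; total 5% + 31% = 36%. → 36%.
Line B: battery pack → XV.2; rated 2.2 kW → XV.2.2; for domestic appliances → XV.2.2.3. Scheduled 31%. Dorestad agreement on XV.2: not wholly obtained; Dorestad agreement on XV.3.3.3: XV.2.2.3 not covered. → 31%.
Line C: switchgear unit → XV.4; rated 400 kW → XV.4.2; for motor vehicles → XV.4.2.2. Scheduled 27%. Dorestad agreement on XV.2: XV.4.2.2 not covered; Dorestad agreement on XV.3.3.3: XV.4.2.2 not covered. → 27%.
Line D: transformer → XV.1; rated 90 W → XV.1.1; industrial → XV.1.1.3. Scheduled 15%. No special measure applies. → 15%.
Sum: 36% + 31% + 27% + 15% = 109%.

109%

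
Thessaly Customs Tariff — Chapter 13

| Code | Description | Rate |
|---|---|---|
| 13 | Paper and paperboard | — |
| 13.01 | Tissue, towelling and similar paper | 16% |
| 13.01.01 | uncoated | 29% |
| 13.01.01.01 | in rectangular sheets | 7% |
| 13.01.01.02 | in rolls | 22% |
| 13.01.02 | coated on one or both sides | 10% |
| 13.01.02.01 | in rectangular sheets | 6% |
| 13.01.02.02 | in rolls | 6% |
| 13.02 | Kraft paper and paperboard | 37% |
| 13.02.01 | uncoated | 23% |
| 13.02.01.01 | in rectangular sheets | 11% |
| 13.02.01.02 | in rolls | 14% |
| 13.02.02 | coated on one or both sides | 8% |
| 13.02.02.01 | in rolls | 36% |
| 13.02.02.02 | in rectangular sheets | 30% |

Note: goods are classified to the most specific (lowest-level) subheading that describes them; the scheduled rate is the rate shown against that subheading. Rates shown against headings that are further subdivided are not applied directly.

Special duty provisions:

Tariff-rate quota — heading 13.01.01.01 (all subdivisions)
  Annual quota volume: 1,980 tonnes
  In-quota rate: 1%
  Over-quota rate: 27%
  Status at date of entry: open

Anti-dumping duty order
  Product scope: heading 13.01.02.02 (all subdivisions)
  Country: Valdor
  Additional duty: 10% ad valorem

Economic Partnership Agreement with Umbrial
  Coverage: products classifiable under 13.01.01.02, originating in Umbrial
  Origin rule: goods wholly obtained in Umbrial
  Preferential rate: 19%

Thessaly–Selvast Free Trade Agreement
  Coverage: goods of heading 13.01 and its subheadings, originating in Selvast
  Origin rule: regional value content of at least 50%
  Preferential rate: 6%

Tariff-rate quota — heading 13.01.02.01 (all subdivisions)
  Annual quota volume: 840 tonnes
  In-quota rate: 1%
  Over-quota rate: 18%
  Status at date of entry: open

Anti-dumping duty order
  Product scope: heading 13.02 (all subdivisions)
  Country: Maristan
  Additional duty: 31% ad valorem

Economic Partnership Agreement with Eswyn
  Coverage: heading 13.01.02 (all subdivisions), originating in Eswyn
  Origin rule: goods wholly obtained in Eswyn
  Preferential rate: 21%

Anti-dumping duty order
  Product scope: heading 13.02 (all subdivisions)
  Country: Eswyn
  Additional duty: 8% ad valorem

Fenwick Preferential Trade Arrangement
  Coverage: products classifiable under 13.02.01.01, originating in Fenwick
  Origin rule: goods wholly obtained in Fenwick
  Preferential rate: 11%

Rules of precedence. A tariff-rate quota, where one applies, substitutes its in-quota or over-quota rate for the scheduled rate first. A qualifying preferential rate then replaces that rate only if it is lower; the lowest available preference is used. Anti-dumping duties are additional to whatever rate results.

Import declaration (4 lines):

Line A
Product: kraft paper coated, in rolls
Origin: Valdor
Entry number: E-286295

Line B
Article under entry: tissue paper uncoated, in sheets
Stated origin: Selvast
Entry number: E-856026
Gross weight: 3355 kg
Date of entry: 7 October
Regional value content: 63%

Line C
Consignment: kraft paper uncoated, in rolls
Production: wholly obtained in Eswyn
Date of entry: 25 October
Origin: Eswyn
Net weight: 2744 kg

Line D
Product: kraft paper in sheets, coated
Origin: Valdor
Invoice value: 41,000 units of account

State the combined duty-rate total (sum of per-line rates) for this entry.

Line A: kraft paper → 13.02; coated → 13.02.02; in rolls → 13.02.02.01. Scheduled 36%. No special measure applies. → 36%.
Line B: tissue paper → 13.01; uncoated → 13.01.01; in sheets → 13.01.01.01. Scheduled 7%. quota on 13.01.01.01 open → in-quota 1%; Selvast agreement on 13.01: RVC ≥ 50% → 6% available; preference 6% not lower than 1% → no reduction. → 1%.
Line C: kraft paper → 13.02; uncoated → 13.02.01; in rolls → 13.02.01.02. Scheduled 14%. Eswyn agreement on 13.01.02: 13.02.01.02 not covered; anti-dumping (Eswyn, 13.02): +8%; total 14% + 8% = 22%. → 22%.
Line D: kraft paper → 13.02; coated → 13.02.02; in sheets → 13.02.02.02. Scheduled 30%. No special measure applies. → 30%.
Sum: 36% + 1% + 22% + 30% = 89%.

89%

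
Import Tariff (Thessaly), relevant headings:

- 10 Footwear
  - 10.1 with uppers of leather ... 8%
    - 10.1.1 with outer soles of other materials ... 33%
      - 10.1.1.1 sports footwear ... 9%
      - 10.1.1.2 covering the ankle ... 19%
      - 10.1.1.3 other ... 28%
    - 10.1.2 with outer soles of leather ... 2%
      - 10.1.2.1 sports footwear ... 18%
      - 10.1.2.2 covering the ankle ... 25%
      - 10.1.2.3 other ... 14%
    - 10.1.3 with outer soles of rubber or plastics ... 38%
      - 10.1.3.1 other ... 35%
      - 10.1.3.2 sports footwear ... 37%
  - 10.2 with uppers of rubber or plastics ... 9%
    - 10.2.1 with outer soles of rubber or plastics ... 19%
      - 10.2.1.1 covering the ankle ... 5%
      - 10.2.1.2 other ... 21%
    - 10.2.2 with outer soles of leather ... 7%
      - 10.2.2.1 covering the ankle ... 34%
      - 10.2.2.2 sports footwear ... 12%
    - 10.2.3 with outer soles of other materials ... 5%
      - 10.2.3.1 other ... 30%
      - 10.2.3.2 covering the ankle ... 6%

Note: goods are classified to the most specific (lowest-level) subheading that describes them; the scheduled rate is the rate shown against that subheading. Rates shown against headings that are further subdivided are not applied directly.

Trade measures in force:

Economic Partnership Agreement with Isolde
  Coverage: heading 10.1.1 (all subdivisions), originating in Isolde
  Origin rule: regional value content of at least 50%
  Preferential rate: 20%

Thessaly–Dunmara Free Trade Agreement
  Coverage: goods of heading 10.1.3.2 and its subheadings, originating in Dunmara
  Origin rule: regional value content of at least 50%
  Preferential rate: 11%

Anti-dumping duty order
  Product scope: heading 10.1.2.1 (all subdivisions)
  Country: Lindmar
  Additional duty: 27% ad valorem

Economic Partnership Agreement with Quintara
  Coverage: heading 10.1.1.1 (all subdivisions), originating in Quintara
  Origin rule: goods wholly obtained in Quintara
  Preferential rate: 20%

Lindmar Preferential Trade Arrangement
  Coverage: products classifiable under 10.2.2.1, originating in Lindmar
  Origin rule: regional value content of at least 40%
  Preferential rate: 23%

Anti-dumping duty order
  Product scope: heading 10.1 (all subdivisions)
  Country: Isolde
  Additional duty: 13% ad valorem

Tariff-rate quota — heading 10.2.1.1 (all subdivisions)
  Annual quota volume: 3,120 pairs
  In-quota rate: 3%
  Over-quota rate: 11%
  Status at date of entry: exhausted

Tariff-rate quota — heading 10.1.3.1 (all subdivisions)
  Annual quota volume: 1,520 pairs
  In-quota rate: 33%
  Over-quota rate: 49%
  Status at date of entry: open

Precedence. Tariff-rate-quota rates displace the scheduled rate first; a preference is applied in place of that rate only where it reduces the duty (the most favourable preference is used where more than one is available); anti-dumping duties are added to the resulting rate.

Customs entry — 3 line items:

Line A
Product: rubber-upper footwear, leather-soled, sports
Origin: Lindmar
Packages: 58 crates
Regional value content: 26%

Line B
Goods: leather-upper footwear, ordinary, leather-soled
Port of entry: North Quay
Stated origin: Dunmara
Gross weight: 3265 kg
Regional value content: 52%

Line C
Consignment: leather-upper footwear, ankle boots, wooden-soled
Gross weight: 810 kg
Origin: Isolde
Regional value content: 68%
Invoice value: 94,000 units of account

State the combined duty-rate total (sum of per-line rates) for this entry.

58%

Line A: rubber-upper → 10.2; leather-soled → 10.2.2; sports → 10.2.2.2. Scheduled 12%. Lindmar agreement on 10.2.2.1: 10.2.2.2 not covered. → 12%.
Line B: leather-upper → 10.1; leather-soled → 10.1.2; ordinary → 10.1.2.3. Scheduled 14%. Dunmara agreement on 10.1.3.2: 10.1.2.3 not covered. → 14%.
Line C: leather-upper → 10.1; wooden-soled → 10.1.1; ankle boots → 10.1.1.2. Scheduled 19%. Isolde agreement on 10.1.1: RVC ≥ 50% → 20% available; preference 20% not lower than 19% → no reduction; anti-dumping (Isolde, 10.1): +13%; total 19% + 13% = 32%. → 32%.
Sum: 12% + 14% + 32% = 58%.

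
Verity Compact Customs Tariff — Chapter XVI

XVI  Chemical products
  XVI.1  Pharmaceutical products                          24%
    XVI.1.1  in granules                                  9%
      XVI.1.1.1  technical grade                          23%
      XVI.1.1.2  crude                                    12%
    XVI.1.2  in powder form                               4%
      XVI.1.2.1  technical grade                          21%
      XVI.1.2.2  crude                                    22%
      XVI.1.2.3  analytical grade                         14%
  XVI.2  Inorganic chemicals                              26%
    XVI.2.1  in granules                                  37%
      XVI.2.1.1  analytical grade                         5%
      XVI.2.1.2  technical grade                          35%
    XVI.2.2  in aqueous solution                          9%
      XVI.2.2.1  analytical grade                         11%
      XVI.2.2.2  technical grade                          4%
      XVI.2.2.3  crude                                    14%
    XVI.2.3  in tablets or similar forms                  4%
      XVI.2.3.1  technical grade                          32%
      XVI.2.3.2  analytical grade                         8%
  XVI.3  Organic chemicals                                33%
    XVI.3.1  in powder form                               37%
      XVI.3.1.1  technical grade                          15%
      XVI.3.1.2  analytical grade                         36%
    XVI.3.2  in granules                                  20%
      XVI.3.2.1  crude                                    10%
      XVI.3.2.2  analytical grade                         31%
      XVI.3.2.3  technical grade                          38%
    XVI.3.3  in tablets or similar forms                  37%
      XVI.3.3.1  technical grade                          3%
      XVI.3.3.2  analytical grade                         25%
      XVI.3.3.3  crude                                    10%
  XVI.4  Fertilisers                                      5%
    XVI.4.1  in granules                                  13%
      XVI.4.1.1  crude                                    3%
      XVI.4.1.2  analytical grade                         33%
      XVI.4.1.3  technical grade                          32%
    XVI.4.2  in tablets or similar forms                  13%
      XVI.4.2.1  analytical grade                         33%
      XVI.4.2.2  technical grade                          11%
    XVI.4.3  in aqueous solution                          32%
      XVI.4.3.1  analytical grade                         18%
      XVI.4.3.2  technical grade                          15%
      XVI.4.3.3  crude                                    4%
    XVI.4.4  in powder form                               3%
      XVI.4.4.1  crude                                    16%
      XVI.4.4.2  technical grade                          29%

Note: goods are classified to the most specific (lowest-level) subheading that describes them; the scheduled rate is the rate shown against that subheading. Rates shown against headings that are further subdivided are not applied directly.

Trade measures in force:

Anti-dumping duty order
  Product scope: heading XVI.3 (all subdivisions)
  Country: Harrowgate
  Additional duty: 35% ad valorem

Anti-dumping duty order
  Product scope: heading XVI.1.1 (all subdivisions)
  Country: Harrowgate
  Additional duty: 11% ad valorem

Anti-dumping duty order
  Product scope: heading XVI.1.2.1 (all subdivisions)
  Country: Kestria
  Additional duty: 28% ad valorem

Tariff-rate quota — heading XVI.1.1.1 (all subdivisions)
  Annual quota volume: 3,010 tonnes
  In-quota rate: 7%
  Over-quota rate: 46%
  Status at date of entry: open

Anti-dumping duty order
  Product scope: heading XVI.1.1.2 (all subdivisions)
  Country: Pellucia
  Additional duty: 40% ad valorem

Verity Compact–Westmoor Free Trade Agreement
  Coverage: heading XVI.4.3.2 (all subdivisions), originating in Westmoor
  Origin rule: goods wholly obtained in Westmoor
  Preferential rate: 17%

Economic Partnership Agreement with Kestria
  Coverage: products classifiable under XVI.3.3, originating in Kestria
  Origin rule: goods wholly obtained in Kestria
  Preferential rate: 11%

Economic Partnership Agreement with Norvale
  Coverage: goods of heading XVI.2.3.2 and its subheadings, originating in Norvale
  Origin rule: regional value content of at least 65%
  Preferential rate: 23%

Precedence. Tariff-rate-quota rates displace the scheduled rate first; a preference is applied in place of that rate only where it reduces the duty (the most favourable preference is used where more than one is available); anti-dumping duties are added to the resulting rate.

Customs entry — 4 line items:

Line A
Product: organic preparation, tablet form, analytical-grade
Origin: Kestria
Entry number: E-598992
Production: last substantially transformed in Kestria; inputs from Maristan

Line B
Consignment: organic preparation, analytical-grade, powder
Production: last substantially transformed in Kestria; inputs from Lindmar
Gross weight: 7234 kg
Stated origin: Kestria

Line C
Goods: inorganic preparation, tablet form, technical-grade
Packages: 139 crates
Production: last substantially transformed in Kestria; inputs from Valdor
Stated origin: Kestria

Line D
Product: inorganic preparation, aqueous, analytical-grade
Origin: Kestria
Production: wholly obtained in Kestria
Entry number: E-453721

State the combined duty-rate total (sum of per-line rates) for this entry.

104%

Line A: organic → XVI.3; tablet form → XVI.3.3; analytical-grade → XVI.3.3.2. Scheduled 25%. Kestria agreement on XVI.3.3: not wholly obtained. → 25%.
Line B: organic → XVI.3; powder → XVI.3.1; analytical-grade → XVI.3.1.2. Scheduled 36%. Kestria agreement on XVI.3.3: XVI.3.1.2 not covered. → 36%.
Line C: inorganic → XVI.2; tablet form → XVI.2.3; technical-grade → XVI.2.3.1. Scheduled 32%. Kestria agreement on XVI.3.3: XVI.2.3.1 not covered. → 32%.
Line D: inorganic → XVI.2; aqueous → XVI.2.2; analytical-grade → XVI.2.2.1. Scheduled 11%. Kestria agreement on XVI.3.3: XVI.2.2.1 not covered. → 11%.
Sum: 25% + 36% + 32% + 11% = 104%.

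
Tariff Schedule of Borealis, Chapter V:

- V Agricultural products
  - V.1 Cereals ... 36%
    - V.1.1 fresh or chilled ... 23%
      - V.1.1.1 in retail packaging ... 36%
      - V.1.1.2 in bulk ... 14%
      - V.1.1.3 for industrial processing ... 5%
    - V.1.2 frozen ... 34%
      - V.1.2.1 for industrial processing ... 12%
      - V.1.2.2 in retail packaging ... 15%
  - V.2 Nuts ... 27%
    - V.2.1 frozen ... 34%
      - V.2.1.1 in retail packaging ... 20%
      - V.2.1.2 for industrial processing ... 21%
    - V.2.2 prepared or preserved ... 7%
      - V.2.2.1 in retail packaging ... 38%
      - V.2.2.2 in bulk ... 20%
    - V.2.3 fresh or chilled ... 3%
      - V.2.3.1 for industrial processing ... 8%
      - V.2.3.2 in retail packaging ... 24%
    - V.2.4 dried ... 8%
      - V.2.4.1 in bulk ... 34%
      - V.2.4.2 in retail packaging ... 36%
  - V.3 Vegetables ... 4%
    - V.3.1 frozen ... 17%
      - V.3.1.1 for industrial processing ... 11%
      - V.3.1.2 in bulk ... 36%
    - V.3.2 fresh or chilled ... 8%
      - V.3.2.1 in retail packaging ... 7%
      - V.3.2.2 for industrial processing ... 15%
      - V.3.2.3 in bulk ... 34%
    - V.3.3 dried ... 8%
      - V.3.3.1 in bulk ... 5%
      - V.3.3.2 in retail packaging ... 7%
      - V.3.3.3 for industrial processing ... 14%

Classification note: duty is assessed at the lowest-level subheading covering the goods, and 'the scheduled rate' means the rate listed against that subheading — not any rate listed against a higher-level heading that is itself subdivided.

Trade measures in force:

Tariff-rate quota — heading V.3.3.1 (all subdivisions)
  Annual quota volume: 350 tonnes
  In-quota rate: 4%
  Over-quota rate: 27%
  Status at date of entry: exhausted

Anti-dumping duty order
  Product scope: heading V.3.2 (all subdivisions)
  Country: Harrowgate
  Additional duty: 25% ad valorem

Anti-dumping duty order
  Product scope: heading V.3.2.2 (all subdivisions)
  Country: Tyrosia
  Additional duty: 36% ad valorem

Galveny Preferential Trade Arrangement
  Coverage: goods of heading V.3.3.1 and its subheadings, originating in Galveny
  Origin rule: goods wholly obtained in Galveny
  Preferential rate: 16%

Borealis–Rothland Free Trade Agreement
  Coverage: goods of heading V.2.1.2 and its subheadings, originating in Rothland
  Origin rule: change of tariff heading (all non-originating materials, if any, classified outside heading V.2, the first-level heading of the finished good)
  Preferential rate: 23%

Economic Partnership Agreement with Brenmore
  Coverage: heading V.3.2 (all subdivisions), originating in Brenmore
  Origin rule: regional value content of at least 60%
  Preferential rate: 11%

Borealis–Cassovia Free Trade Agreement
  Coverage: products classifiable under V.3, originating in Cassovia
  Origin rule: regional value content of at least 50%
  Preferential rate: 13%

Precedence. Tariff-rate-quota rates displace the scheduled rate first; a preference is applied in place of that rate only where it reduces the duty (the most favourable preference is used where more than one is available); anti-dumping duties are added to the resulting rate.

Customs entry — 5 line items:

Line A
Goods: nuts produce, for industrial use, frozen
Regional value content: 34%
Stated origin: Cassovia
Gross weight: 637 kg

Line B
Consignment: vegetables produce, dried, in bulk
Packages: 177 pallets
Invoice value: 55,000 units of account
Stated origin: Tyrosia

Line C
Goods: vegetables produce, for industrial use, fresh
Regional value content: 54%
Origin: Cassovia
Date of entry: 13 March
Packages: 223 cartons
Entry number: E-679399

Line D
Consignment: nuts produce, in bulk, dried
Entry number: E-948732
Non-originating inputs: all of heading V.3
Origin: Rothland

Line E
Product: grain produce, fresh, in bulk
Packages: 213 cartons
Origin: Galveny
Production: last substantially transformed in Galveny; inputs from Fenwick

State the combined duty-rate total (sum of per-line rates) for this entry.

109%

Line A: nuts → V.2; frozen → V.2.1; for industrial use → V.2.1.2. Scheduled 21%. Cassovia agreement on V.3: V.2.1.2 not covered. → 21%.
Line B: vegetables → V.3; dried → V.3.3; in bulk → V.3.3.1. Scheduled 5%. quota on V.3.3.1 exhausted → over-quota 27%. → 27%.
Line C: vegetables → V.3; fresh → V.3.2; for industrial use → V.3.2.2. Scheduled 15%. Cassovia agreement on V.3: RVC ≥ 50% → 13% available; preferential 13%. → 13%.
Line D: nuts → V.2; dried → V.2.4; in bulk → V.2.4.1. Scheduled 34%. Rothland agreement on V.2.1.2: V.2.4.1 not covered. → 34%.
Line E: grain → V.1; fresh → V.1.1; in bulk → V.1.1.2. Scheduled 14%. Galveny agreement on V.3.3.1: V.1.1.2 not covered. → 14%.
Sum: 21% + 27% + 13% + 34% + 14% = 109%.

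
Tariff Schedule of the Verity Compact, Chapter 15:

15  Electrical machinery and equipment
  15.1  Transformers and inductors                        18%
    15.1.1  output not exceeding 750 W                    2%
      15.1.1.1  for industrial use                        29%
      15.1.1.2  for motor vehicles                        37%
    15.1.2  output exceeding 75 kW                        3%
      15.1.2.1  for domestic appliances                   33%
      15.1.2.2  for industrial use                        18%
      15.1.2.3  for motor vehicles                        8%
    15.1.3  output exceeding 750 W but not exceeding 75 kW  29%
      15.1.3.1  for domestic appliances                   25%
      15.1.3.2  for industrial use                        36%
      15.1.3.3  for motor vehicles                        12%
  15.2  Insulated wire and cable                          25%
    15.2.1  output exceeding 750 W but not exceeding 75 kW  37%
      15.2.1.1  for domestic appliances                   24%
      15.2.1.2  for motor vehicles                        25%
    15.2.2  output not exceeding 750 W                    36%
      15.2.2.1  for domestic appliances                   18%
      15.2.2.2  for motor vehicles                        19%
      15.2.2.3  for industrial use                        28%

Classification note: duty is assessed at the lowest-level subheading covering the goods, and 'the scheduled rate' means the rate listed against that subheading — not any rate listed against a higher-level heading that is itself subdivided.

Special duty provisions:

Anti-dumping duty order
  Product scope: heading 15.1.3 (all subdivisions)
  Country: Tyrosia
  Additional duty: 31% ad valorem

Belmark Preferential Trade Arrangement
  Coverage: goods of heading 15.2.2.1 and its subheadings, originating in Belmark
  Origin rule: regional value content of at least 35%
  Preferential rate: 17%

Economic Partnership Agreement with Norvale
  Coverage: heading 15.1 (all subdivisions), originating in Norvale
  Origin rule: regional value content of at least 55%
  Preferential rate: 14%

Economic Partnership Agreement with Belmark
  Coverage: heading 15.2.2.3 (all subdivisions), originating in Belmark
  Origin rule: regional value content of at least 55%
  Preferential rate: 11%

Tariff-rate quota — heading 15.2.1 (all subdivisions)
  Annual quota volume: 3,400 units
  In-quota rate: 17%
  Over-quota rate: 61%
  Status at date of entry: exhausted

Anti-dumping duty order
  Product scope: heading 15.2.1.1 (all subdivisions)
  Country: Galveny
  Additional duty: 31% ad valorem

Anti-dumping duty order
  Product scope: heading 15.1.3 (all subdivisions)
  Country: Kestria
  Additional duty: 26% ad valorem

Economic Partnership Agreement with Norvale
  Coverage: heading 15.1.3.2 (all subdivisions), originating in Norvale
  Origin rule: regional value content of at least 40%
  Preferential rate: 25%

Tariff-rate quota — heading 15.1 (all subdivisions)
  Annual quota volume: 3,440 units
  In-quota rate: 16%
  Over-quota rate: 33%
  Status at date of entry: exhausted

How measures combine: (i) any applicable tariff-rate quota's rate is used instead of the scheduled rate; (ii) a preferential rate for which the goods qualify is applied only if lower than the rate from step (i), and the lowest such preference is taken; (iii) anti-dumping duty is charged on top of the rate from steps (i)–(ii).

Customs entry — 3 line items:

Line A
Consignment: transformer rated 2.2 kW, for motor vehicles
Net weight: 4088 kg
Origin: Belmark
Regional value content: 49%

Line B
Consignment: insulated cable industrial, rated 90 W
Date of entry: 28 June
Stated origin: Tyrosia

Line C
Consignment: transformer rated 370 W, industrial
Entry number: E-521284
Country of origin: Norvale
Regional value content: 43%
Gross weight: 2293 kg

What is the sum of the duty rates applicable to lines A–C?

94%

Line A: transformer → 15.1; rated 2.2 kW → 15.1.3; for motor vehicles → 15.1.3.3. Scheduled 12%. quota on 15.1 exhausted → over-quota 33%; Belmark agreement on 15.2.2.1: 15.1.3.3 not covered; Belmark agreement on 15.2.2.3: 15.1.3.3 not covered. → 33%.
Line B: insulated cable → 15.2; rated 90 W → 15.2.2; industrial → 15.2.2.3. Scheduled 28%. No special measure applies. → 28%.
Line C: transformer → 15.1; rated 370 W → 15.1.1; industrial → 15.1.1.1. Scheduled 29%. quota on 15.1 exhausted → over-quota 33%; Norvale agreement on 15.1: RVC < 55%; Norvale agreement on 15.1.3.2: 15.1.1.1 not covered. → 33%.
Sum: 33% + 28% + 33% = 94%.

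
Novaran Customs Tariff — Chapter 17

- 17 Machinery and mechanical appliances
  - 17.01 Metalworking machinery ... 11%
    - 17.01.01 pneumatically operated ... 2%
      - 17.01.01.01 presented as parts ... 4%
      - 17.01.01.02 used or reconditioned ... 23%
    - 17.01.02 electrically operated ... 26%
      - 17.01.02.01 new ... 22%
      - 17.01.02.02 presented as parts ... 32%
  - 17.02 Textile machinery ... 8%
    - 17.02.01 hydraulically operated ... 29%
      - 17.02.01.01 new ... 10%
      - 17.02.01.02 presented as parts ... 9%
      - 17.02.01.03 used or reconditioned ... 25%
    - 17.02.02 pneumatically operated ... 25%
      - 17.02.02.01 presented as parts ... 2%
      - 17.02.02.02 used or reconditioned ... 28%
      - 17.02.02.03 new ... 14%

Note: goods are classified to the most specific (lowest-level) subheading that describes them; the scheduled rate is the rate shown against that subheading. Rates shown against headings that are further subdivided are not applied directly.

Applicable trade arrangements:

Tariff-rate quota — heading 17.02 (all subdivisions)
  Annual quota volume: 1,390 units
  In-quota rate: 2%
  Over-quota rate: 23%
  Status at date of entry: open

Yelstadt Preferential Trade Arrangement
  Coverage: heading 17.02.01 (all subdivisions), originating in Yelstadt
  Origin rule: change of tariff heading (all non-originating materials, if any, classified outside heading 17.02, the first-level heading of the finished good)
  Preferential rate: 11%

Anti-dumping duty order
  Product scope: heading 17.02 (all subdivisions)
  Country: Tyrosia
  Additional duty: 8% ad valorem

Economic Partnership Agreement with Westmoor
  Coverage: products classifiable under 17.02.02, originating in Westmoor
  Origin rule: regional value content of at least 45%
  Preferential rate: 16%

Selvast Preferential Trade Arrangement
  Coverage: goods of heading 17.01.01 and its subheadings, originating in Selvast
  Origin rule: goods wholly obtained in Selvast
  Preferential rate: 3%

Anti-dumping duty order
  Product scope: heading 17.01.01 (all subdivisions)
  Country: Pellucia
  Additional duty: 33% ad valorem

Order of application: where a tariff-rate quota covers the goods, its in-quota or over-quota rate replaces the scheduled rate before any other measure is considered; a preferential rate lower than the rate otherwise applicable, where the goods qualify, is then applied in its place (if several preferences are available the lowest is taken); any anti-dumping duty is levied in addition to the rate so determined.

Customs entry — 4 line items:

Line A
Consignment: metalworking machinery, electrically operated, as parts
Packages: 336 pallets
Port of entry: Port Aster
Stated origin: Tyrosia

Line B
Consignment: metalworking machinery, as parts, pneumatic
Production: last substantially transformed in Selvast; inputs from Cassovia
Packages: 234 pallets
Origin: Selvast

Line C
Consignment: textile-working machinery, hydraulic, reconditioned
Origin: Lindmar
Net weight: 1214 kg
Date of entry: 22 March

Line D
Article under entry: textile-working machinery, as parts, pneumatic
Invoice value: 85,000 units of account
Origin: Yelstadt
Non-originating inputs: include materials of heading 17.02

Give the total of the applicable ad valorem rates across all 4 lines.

40%

Line A: metalworking → 17.01; electrically operated → 17.01.02; as parts → 17.01.02.02. Scheduled 32%. No special measure applies. → 32%.
Line B: metalworking → 17.01; pneumatic → 17.01.01; as parts → 17.01.01.01. Scheduled 4%. Selvast agreement on 17.01.01: not wholly obtained. → 4%.
Line C: textile-working → 17.02; hydraulic → 17.02.01; reconditioned → 17.02.01.03. Scheduled 25%. quota on 17.02 open → in-quota 2%. → 2%.
Line D: textile-working → 17.02; pneumatic → 17.02.02; as parts → 17.02.02.01. Scheduled 2%. quota on 17.02 open → in-quota 2%; Yelstadt agreement on 17.02.01: 17.02.02.01 not covered. → 2%.
Sum: 32% + 4% + 2% + 2% = 40%.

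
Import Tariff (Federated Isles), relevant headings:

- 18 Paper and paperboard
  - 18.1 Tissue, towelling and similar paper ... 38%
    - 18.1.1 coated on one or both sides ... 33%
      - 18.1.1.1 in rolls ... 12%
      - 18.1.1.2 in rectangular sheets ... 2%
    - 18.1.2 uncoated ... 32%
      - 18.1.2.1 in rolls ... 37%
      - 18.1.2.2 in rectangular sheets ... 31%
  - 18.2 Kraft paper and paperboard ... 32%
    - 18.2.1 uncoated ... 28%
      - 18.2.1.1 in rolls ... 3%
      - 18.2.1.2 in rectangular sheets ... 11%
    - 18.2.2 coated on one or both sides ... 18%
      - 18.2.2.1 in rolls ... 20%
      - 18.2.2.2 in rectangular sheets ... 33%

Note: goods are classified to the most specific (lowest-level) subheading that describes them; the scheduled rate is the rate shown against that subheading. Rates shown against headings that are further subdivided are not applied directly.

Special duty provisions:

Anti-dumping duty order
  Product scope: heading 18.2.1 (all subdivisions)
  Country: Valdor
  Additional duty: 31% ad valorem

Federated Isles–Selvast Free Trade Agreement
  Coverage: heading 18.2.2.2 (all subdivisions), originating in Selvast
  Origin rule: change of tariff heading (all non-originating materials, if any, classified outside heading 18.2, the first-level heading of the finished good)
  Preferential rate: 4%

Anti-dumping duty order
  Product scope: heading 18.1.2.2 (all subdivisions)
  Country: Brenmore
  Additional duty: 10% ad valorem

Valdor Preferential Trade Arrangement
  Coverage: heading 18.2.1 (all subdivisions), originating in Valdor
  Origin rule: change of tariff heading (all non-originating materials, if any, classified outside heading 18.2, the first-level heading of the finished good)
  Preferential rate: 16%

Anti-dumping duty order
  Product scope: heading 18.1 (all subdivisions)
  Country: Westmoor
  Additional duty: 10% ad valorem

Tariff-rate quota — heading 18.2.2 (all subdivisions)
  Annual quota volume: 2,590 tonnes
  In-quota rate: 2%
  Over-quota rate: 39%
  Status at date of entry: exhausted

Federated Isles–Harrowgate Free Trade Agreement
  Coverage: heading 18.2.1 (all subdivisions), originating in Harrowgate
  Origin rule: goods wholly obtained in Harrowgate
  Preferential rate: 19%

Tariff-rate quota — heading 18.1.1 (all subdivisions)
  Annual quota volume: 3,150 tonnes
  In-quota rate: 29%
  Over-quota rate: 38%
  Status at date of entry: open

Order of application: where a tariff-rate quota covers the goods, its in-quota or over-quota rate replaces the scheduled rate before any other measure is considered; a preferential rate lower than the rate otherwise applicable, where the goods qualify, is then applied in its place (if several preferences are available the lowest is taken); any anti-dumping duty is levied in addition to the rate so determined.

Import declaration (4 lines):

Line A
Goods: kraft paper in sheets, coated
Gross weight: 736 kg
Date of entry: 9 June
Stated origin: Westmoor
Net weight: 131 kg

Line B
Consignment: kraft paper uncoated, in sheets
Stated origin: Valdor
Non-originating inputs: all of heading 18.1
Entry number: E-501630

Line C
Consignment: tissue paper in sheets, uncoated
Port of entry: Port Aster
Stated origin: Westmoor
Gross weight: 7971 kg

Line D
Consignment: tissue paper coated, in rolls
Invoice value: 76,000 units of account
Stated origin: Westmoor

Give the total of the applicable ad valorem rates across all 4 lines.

161%

Line A: kraft paper → 18.2; coated → 18.2.2; in sheets → 18.2.2.2. Scheduled 33%. quota on 18.2.2 exhausted → over-quota 39%. → 39%.
Line B: kraft paper → 18.2; uncoated → 18.2.1; in sheets → 18.2.1.2. Scheduled 11%. Valdor agreement on 18.2.1: CTH met → 16% available; preference 16% not lower than 11% → no reduction; anti-dumping (Valdor, 18.2.1): +31%; total 11% + 31% = 42%. → 42%.
Line C: tissue paper → 18.1; uncoated → 18.1.2; in sheets → 18.1.2.2. Scheduled 31%. anti-dumping (Westmoor, 18.1): +10%; total 31% + 10% = 41%. → 41%.
Line D: tissue paper → 18.1; coated → 18.1.1; in rolls → 18.1.1.1. Scheduled 12%. quota on 18.1.1 open → in-quota 29%; anti-dumping (Westmoor, 18.1): +10%; total 29% + 10% = 39%. → 39%.
Sum: 39% + 42% + 41% + 39% = 161%.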